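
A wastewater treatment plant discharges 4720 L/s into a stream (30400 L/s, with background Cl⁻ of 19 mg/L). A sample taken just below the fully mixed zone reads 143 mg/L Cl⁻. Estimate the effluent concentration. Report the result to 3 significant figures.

Mass balance: 30400·19.00 + 4720·Cₑ = 35120·143.0
→ Cₑ = (35120·143.0 − 30400·19.00) / 4720 = 941.6 mg/L.

942 mg/L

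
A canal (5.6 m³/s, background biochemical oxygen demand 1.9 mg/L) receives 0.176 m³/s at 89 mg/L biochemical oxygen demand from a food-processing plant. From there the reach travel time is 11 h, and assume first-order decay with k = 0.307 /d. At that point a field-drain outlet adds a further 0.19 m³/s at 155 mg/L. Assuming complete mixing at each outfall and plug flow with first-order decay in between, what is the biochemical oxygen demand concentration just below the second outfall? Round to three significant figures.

8.77 mg/L

After mixing, C = (5.600·1.900 + 0.1760·89.00) / 5.776 = 26.30/5.776 = 4.554 mg/L; combined flow 5.776 m³/s.
Decay over the reach: 4.554·exp(−kt) = 4.554·0.8687 = 3.956 mg/L.
At the second outfall, C = (5.776·3.956 + 0.1900·155.0) / (5.776 + 0.1900) = 8.767 mg/L.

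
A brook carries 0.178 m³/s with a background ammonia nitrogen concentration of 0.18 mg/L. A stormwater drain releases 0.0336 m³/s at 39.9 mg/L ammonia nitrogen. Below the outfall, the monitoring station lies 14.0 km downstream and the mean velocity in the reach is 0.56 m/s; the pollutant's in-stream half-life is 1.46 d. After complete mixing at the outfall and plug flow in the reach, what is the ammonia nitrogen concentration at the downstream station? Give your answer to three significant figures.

Conservation of mass: C = (0.1780·0.1800 + 0.03360·39.90) / 0.2116 = 1.373/0.2116 = 6.487 mg/L.
Travel time t = 14.0·1000 / 0.56 = 25000 s = 6.944 h.
Half-life 1.46 d → k = ln 2 / 1.46 = 0.4748 d⁻¹.
Applying C = C₀e^(−kt): 6.487 × 0.8716 = 5.654 mg/L.

5.65 mg/L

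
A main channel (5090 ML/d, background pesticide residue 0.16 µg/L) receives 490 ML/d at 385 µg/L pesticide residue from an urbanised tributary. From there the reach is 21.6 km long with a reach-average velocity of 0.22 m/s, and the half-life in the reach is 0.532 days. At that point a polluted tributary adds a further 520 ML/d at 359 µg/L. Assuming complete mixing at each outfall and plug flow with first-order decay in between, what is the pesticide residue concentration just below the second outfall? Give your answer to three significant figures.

Conservation of mass: C = (5090·0.1600 + 490.0·385.0) / 5580 = 189500/5580 = 33.95 µg/L; combined flow 5580 ML/d.
Travel time t = 21.6·1000 / 0.22 = 98180 s = 27.27 h.
Half-life 0.532 d → k = ln 2 / 0.532 = 1.303 d⁻¹.
First-order decay: C = 33.95·exp(−k·t) = 33.95·0.2275 = 7.725 µg/L.
At the second outfall, C = (5580·7.725 + 520.0·359.0) / (5580 + 520.0) = 37.67 µg/L.

37.7 µg/L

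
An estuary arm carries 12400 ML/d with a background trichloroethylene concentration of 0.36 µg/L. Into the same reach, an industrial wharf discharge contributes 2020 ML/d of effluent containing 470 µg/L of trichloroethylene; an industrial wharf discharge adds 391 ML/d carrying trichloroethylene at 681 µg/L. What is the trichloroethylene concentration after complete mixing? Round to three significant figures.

82.4 µg/L

Mass balance: C = (12400·0.3600 + 2020·470.0 + 391.0·681.0) / 14810 = 1220000/14810 = 82.38 µg/L.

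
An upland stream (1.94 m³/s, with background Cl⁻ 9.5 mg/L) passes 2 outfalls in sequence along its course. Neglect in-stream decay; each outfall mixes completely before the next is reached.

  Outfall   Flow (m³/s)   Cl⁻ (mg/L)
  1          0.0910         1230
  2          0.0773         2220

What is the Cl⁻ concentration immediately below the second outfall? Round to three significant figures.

Below outfall 1: Q → 2.031 m³/s, C = (1.940·9.500 + 0.09100·1230)/2.031 = 64.19 mg/L.
Below outfall 2: Q → 2.108 m³/s, C = (2.031·64.19 + 0.07730·2220)/2.108 = 143.2 mg/L.

143 mg/L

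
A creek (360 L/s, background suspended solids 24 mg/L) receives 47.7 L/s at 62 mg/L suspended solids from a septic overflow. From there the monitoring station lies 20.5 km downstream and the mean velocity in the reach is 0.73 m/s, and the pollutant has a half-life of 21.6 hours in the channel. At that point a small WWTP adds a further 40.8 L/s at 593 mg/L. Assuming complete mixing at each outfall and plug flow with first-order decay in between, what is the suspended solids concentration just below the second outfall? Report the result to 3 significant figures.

Conservation of mass: C = (360.0·24.00 + 47.70·62.00) / 407.7 = 11600/407.7 = 28.45 mg/L; combined flow 407.7 L/s.
Travel time t = 20.5·1000 / 0.73 = 28080 s = 7.801 h.
Half-life 21.6 h → k = ln 2 / 21.6 = 0.03209 h⁻¹ = 0.7702 d⁻¹.
Applying C = C₀e^(−kt): 28.45 × 0.7785 = 22.15 mg/L.
Second outfall: C = (407.7·22.15 + 40.80·593.0)/448.5 = 74.08 mg/L.

74.1 mg/L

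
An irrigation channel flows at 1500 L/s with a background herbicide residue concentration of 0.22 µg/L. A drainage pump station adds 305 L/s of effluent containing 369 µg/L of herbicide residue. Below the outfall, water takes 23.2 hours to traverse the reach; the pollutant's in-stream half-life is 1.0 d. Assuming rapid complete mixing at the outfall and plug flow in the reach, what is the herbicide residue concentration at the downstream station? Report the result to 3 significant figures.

Mixed concentration C = ΣQC/ΣQ = (1500·0.2200 + 305.0·369.0) / 1805 = 112900/1805 = 62.53 µg/L.
Half-life 1.0 d → k = ln 2 / 1.0 = 0.6931 d⁻¹.
Decay over the reach: 62.53·exp(−kt) = 62.53·0.5117 = 32.00 µg/L.

32.0 µg/L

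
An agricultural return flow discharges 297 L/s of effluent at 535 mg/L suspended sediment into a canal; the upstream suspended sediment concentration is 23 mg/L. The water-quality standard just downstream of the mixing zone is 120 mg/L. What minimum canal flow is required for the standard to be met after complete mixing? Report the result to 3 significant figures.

1270 L/s

Set C_mix = 120: (Q·23.00 + 297.0·535.0) / (Q + 297.0) = 120
→ Q = 297.0·(535.0 − 120)/(120 − 23.00) = 1271 L/s.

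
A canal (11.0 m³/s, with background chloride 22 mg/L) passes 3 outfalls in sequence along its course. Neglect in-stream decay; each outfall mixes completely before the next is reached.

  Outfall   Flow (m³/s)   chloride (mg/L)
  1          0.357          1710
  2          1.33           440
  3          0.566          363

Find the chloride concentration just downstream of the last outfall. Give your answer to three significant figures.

After outfall 1: Q = 11.00 + 0.3570 = 11.36 m³/s; C = (11.00·22.00 + 0.3570·1710)/11.36 = 75.06 mg/L.
After outfall 2: Q = 11.36 + 1.330 = 12.69 m³/s; C = (11.36·75.06 + 1.330·440.0)/12.69 = 113.3 mg/L.
After outfall 3: Q = 12.69 + 0.5660 = 13.25 m³/s; C = (12.69·113.3 + 0.5660·363.0)/13.25 = 124.0 mg/L.

124 mg/L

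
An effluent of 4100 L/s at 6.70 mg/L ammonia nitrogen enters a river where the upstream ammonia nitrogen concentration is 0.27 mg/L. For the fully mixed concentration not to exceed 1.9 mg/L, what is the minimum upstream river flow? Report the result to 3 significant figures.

12100 L/s

Set C_mix = 1.9: (Q·0.2700 + 4100·6.700) / (Q + 4100) = 1.9
→ Q = 4100·(6.700 − 1.9)/(1.9 − 0.2700) = 12070 L/s.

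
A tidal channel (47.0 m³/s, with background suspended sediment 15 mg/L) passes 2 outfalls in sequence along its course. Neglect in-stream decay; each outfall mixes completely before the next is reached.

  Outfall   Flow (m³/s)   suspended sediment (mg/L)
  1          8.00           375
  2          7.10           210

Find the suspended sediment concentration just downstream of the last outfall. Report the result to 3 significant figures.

83.7 mg/L

Below outfall 1: Q → 55.00 m³/s, C = (47.00·15.00 + 8.000·375.0)/55.00 = 67.36 mg/L.
Below outfall 2: Q → 62.10 m³/s, C = (55.00·67.36 + 7.100·210.0)/62.10 = 83.67 mg/L.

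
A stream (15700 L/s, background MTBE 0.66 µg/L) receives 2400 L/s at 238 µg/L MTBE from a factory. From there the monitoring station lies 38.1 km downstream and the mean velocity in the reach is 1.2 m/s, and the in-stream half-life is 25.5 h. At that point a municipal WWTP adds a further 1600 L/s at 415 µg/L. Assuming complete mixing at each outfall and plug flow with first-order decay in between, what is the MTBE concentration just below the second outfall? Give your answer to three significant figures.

Mixed concentration C = ΣQC/ΣQ = (15700·0.6600 + 2400·238.0) / 18100 = 581600/18100 = 32.13 µg/L; combined flow 18100 L/s.
Travel time t = 38.1·1000 / 1.2 = 31750 s = 8.819 h.
Half-life 25.5 h → k = ln 2 / 25.5 = 0.02718 h⁻¹ = 0.6524 d⁻¹.
Applying C = C₀e^(−kt): 32.13 × 0.7868 = 25.28 µg/L.
Second outfall: C = (18100·25.28 + 1600·415.0)/19700 = 56.93 µg/L.

56.9 µg/L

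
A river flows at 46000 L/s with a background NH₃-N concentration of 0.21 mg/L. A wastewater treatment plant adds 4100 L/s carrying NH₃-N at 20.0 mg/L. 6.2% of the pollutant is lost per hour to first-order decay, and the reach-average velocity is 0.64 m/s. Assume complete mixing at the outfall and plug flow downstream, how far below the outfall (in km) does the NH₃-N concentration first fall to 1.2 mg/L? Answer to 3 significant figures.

Flow-weighted average: C = (46000·0.2100 + 4100·20.00) / 50100 = 91660/50100 = 1.830 mg/L.
6.2%/h lost → k = −ln(1 − 0.062) = 0.06401 h⁻¹.
Set 1.830·exp(−k·t) = 1.2 → t = ln(1.830/1.2)/k = 23720 s = 6.589 h.
Distance = v·t = 0.64·23720 = 15180 m = 15.18 km.

15.2 km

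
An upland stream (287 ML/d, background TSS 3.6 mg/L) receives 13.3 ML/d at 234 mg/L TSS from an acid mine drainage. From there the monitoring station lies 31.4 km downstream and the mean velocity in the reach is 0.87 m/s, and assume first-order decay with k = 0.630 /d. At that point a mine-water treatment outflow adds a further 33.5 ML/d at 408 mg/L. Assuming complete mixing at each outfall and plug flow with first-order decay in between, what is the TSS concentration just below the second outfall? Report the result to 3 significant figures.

50.5 mg/L

After mixing, C = (287.0·3.600 + 13.30·234.0) / 300.3 = 4145/300.3 = 13.80 mg/L; combined flow 300.3 ML/d.
Travel time t = 31.4·1000 / 0.87 = 36090 s = 10.03 h.
After decay, C = 13.80 × e^(−kt) = 13.80 × 0.7686 = 10.61 mg/L.
At the second outfall, C = (300.3·10.61 + 33.50·408.0) / (300.3 + 33.50) = 50.49 mg/L.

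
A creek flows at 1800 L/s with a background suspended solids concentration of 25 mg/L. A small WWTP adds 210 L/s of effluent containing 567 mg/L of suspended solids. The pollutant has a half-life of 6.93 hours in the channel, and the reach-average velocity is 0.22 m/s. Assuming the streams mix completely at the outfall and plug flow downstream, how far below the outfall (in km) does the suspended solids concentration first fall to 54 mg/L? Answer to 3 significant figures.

Mass balance: C = (1800·25.00 + 210.0·567.0) / 2010 = 164100/2010 = 81.63 mg/L.
Half-life 6.93 h → k = ln 2 / 6.93 = 0.1000 h⁻¹ = 2.401 d⁻¹.
Set 81.63·exp(−k·t) = 54 → t = ln(81.63/54)/k = 14870 s = 4.131 h.
Distance = v·t = 0.22·14870 = 3272 m = 3.272 km.

3.27 km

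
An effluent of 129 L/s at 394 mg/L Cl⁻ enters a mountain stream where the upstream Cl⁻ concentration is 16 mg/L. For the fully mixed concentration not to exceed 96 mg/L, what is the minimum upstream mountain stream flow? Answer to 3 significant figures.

481 L/s

Set C_mix = 96: (Q·16.00 + 129.0·394.0) / (Q + 129.0) = 96
→ Q = 129.0·(394.0 − 96)/(96 − 16.00) = 480.5 L/s.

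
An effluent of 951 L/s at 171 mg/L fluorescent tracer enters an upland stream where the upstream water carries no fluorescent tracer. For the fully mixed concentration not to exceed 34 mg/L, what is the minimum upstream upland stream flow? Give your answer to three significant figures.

Set C_mix = 34: (Q·0 + 951.0·171.0) / (Q + 951.0) = 34
→ Q = 951.0·(171.0 − 34)/(34 − 0) = 3832 L/s.

3830 L/s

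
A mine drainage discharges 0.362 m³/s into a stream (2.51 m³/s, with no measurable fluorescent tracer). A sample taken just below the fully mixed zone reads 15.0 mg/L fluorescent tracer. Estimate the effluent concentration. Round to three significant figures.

119 mg/L

Mass balance: 2.510·0 + 0.3620·Cₑ = 2.872·15.00
→ Cₑ = (2.872·15.00 − 2.510·0) / 0.3620 = 119.0 mg/L.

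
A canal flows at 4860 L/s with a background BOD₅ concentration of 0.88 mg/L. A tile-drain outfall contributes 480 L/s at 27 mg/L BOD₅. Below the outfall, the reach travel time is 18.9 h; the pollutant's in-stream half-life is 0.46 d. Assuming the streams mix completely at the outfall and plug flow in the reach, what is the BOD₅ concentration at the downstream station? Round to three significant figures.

Conservation of mass: C = (4860·0.8800 + 480.0·27.00) / 5340 = 17240/5340 = 3.228 mg/L.
Half-life 0.46 d → k = ln 2 / 0.46 = 1.507 d⁻¹.
Applying C = C₀e^(−kt): 3.228 × 0.3052 = 0.9853 mg/L.

0.985 mg/L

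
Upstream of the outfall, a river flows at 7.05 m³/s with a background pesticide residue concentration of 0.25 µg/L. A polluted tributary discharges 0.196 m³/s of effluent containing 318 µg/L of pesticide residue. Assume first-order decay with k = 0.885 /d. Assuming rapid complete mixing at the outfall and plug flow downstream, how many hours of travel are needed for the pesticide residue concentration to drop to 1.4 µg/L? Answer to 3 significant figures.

Mass balance: C = (7.050·0.2500 + 0.1960·318.0) / 7.246 = 64.09/7.246 = 8.845 µg/L.
8.845·exp(−k·t) = 1.4 → t = ln(8.845/1.4)/k = 180000 s = 49.99 h.

50.0 h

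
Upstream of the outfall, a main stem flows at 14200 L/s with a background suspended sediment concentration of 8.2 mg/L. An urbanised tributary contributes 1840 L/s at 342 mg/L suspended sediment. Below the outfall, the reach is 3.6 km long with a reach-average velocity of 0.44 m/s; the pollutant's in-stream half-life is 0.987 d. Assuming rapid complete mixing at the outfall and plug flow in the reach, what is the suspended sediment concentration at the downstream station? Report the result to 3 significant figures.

Mixed concentration C = ΣQC/ΣQ = (14200·8.200 + 1840·342.0) / 16040 = 745700/16040 = 46.49 mg/L.
Travel time t = 3.6·1000 / 0.44 = 8182 s = 2.273 h.
Half-life 0.987 d → k = ln 2 / 0.987 = 0.7023 d⁻¹.
First-order decay: C = 46.49·exp(−k·t) = 46.49·0.9357 = 43.50 mg/L.

43.5 mg/L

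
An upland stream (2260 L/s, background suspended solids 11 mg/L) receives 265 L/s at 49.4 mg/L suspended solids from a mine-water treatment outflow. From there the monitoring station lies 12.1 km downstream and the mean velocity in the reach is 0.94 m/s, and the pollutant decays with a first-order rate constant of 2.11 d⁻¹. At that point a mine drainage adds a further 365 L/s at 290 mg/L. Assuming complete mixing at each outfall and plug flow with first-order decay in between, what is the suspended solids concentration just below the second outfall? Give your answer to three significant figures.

46.2 mg/L

Flow-weighted average: C = (2260·11.00 + 265.0·49.40) / 2525 = 37950/2525 = 15.03 mg/L; combined flow 2525 L/s.
Travel time t = 12.1·1000 / 0.94 = 12870 s = 3.576 h.
Decay over the reach: 15.03·exp(−kt) = 15.03·0.7303 = 10.98 mg/L.
Second outfall: C = (2525·10.98 + 365.0·290.0)/2890 = 46.22 mg/L.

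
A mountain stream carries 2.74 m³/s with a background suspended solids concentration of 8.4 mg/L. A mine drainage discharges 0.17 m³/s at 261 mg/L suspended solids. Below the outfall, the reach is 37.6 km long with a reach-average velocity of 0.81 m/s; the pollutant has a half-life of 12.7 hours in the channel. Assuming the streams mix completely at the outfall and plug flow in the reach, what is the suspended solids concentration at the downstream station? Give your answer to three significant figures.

11.5 mg/L

Flow-weighted average: C = (2.740·8.400 + 0.1700·261.0) / 2.910 = 67.39/2.910 = 23.16 mg/L.
Travel time t = 37.6·1000 / 0.81 = 46420 s = 12.89 h.
Half-life 12.7 h → k = ln 2 / 12.7 = 0.05458 h⁻¹ = 1.310 d⁻¹.
Applying C = C₀e^(−kt): 23.16 × 0.4947 = 11.46 mg/L.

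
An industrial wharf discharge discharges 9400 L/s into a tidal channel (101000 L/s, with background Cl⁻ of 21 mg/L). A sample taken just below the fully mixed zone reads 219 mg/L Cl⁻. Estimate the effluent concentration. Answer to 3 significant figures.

Mass balance: 101000·21.00 + 9400·Cₑ = 110400·219.0
→ Cₑ = (110400·219.0 − 101000·21.00) / 9400 = 2346 mg/L.

2350 mg/L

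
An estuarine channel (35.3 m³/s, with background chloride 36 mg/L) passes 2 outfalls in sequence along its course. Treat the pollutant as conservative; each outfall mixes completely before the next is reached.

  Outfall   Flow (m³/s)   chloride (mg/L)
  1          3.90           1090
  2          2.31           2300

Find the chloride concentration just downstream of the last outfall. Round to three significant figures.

261 mg/L

After outfall 1: Q = 35.30 + 3.900 = 39.20 m³/s; C = (35.30·36.00 + 3.900·1090)/39.20 = 140.9 mg/L.
After outfall 2: Q = 39.20 + 2.310 = 41.51 m³/s; C = (39.20·140.9 + 2.310·2300)/41.51 = 261.0 mg/L.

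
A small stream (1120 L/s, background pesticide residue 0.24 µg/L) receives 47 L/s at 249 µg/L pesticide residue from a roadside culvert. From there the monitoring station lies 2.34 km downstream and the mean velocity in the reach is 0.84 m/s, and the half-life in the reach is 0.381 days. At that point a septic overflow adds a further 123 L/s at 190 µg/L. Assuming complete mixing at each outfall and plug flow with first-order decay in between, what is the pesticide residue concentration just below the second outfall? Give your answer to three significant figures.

Conservation of mass: C = (1120·0.2400 + 47.00·249.0) / 1167 = 11970/1167 = 10.26 µg/L; combined flow 1167 L/s.
Travel time t = 2.34·1000 / 0.84 = 2786 s = 0.7738 h.
Half-life 0.381 d → k = ln 2 / 0.381 = 1.819 d⁻¹.
Applying C = C₀e^(−kt): 10.26 × 0.9430 = 9.674 µg/L.
Second outfall: C = (1167·9.674 + 123.0·190.0)/1290 = 26.87 µg/L.

26.9 µg/L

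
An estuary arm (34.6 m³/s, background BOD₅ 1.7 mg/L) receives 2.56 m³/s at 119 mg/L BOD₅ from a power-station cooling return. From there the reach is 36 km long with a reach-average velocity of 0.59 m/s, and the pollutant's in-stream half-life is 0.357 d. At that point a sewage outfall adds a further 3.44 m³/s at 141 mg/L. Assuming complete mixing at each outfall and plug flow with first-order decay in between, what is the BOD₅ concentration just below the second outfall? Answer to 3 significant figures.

14.2 mg/L

Flow-weighted average: C = (34.60·1.700 + 2.560·119.0) / 37.16 = 363.5/37.16 = 9.781 mg/L; combined flow 37.16 m³/s.
Travel time t = 36·1000 / 0.59 = 61020 s = 16.95 h.
Half-life 0.357 d → k = ln 2 / 0.357 = 1.942 d⁻¹.
Decay over the reach: 9.781·exp(−kt) = 9.781·0.2538 = 2.482 mg/L.
At the second outfall, C = (37.16·2.482 + 3.440·141.0) / (37.16 + 3.440) = 14.22 mg/L.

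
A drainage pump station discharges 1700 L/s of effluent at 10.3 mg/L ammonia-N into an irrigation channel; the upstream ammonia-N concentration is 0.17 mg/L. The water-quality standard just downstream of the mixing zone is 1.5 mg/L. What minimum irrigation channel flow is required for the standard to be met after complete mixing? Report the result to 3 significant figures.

Set C_mix = 1.5: (Q·0.1700 + 1700·10.30) / (Q + 1700) = 1.5
→ Q = 1700·(10.30 − 1.5)/(1.5 − 0.1700) = 11250 L/s.

11200 L/s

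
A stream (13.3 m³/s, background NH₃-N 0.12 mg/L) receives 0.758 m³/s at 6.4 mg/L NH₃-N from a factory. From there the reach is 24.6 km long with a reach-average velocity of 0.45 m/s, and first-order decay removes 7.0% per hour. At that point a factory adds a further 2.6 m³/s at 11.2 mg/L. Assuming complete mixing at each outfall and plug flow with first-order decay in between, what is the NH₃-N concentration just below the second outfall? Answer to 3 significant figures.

Mass balance: C = (13.30·0.1200 + 0.7580·6.400) / 14.06 = 6.447/14.06 = 0.4586 mg/L; combined flow 14.06 m³/s.
Travel time t = 24.6·1000 / 0.45 = 54670 s = 15.19 h.
7.0%/h lost → k = −ln(1 − 0.07) = 0.07257 h⁻¹.
First-order decay: C = 0.4586·exp(−k·t) = 0.4586·0.3322 = 0.1524 mg/L.
At the second outfall, C = (14.06·0.1524 + 2.600·11.20) / (14.06 + 2.600) = 1.877 mg/L.

1.88 mg/L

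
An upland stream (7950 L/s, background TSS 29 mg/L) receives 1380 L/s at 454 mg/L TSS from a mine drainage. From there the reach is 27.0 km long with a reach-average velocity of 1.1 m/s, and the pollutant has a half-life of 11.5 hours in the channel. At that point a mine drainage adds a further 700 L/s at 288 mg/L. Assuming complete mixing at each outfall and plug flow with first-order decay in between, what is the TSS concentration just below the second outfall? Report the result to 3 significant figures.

Flow-weighted average: C = (7950·29.00 + 1380·454.0) / 9330 = 857100/9330 = 91.86 mg/L; combined flow 9330 L/s.
Travel time t = 27.0·1000 / 1.1 = 24550 s = 6.818 h.
Half-life 11.5 h → k = ln 2 / 11.5 = 0.06027 h⁻¹ = 1.447 d⁻¹.
Applying C = C₀e^(−kt): 91.86 × 0.6630 = 60.91 mg/L.
At the second outfall, C = (9330·60.91 + 700.0·288.0) / (9330 + 700.0) = 76.75 mg/L.

76.8 mg/L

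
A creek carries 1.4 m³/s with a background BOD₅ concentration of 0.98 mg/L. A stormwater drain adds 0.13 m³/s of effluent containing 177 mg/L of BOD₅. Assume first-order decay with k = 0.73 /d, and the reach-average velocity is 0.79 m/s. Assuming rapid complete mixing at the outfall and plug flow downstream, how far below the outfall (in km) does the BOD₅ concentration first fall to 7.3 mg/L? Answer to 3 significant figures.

73.0 km

Mass balance: C = (1.400·0.9800 + 0.1300·177.0) / 1.530 = 24.38/1.530 = 15.94 mg/L.
Set 15.94·exp(−k·t) = 7.3 → t = ln(15.94/7.3)/k = 92400 s = 25.67 h.
Distance = v·t = 0.79·92400 = 73000 m = 73.00 km.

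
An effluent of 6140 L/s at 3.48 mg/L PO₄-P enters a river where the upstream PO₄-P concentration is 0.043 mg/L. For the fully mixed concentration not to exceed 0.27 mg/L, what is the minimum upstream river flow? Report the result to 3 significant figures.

86800 L/s

Set C_mix = 0.27: (Q·0.04300 + 6140·3.480) / (Q + 6140) = 0.27
→ Q = 6140·(3.480 − 0.27)/(0.27 − 0.04300) = 86830 L/s.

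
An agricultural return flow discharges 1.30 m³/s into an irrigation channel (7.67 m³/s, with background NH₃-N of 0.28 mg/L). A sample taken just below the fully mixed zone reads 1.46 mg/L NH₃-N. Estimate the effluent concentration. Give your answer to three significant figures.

8.42 mg/L

Mass balance: 7.670·0.2800 + 1.300·Cₑ = 8.970·1.460
→ Cₑ = (8.970·1.460 − 7.670·0.2800) / 1.300 = 8.422 mg/L.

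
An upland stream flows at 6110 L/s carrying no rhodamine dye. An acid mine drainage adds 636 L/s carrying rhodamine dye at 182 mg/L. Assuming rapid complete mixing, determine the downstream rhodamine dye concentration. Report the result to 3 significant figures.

Flow-weighted average: C = (6110·0 + 636.0·182.0) / 6746 = 115800/6746 = 17.16 mg/L.

17.2 mg/L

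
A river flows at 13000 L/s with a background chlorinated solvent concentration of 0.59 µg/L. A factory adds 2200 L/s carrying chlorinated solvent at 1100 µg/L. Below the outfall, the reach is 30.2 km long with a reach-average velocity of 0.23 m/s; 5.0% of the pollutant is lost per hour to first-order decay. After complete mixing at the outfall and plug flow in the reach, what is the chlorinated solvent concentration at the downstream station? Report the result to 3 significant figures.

After mixing, C = (13000·0.5900 + 2200·1100) / 15200 = 2428000/15200 = 159.7 µg/L.
Travel time t = 30.2·1000 / 0.23 = 131300 s = 36.47 h.
5.0%/h lost → k = −ln(1 − 0.05) = 0.05129 h⁻¹.
Decay over the reach: 159.7·exp(−kt) = 159.7·0.1540 = 24.60 µg/L.

24.6 µg/L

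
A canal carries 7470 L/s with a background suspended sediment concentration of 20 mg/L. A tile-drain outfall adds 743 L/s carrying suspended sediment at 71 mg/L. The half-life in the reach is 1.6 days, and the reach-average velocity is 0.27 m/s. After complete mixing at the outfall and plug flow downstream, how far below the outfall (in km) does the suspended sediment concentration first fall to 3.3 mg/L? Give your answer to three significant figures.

After mixing, C = (7470·20.00 + 743.0·71.00) / 8213 = 202200/8213 = 24.61 mg/L.
Half-life 1.6 d → k = ln 2 / 1.6 = 0.4332 d⁻¹.
Set 24.61·exp(−k·t) = 3.3 → t = ln(24.61/3.3)/k = 400700 s = 111.3 h.
Distance = v·t = 0.27·400700 = 108200 m = 108.2 km.

108 km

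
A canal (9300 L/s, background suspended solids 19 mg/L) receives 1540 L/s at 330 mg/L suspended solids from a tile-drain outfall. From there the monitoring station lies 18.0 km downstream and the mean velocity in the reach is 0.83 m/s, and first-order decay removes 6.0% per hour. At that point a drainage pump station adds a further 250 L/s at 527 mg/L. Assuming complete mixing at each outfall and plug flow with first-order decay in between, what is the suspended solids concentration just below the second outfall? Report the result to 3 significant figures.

After mixing, C = (9300·19.00 + 1540·330.0) / 10840 = 684900/10840 = 63.18 mg/L; combined flow 10840 L/s.
Travel time t = 18.0·1000 / 0.83 = 21690 s = 6.024 h.
6.0%/h lost → k = −ln(1 − 0.06) = 0.06188 h⁻¹.
After decay, C = 63.18 × e^(−kt) = 63.18 × 0.6888 = 43.52 mg/L.
Second outfall: C = (10840·43.52 + 250.0·527.0)/11090 = 54.42 mg/L.

54.4 mg/L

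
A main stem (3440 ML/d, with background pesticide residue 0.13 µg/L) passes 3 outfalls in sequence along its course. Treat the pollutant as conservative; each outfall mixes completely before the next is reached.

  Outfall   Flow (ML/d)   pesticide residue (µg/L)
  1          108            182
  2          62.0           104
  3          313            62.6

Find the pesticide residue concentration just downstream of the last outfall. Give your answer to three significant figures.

After outfall 1: Q = 3440 + 108.0 = 3548 ML/d; C = (3440·0.1300 + 108.0·182.0)/3548 = 5.666 µg/L.
After outfall 2: Q = 3548 + 62.00 = 3610 ML/d; C = (3548·5.666 + 62.00·104.0)/3610 = 7.355 µg/L.
After outfall 3: Q = 3610 + 313.0 = 3923 ML/d; C = (3610·7.355 + 313.0·62.60)/3923 = 11.76 µg/L.

11.8 µg/L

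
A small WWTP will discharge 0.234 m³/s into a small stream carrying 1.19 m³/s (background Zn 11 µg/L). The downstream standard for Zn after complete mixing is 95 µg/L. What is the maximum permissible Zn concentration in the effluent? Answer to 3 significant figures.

At the limit, (Qr·Cr + Qe·Cₑ)/(Qr + Qe) = 95:
Cₑ = (1.424·95 − 1.190·11.00) / 0.2340 = 522.2 µg/L.

522 µg/L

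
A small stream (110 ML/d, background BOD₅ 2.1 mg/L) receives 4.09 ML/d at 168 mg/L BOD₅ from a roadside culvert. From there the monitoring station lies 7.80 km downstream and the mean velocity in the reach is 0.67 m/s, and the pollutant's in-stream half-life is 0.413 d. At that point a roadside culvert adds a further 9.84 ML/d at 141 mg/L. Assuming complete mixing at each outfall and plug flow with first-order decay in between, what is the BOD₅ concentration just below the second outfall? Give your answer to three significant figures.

Mass balance: C = (110.0·2.100 + 4.090·168.0) / 114.1 = 918.1/114.1 = 8.047 mg/L; combined flow 114.1 ML/d.
Travel time t = 7.80·1000 / 0.67 = 11640 s = 3.234 h.
Half-life 0.413 d → k = ln 2 / 0.413 = 1.678 d⁻¹.
Applying C = C₀e^(−kt): 8.047 × 0.7976 = 6.419 mg/L.
At the second outfall, C = (114.1·6.419 + 9.840·141.0) / (114.1 + 9.840) = 17.10 mg/L.

17.1 mg/L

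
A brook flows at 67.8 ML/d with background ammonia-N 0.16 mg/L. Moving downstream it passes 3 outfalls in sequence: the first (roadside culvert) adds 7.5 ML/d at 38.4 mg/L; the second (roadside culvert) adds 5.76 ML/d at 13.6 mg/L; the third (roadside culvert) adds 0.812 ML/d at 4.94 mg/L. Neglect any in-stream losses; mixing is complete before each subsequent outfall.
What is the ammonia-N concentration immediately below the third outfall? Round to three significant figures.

4.66 mg/L

After outfall 1: Q = 67.80 + 7.500 = 75.30 ML/d; C = (67.80·0.1600 + 7.500·38.40)/75.30 = 3.969 mg/L.
After outfall 2: Q = 75.30 + 5.760 = 81.06 ML/d; C = (75.30·3.969 + 5.760·13.60)/81.06 = 4.653 mg/L.
After outfall 3: Q = 81.06 + 0.8120 = 81.87 ML/d; C = (81.06·4.653 + 0.8120·4.940)/81.87 = 4.656 mg/L.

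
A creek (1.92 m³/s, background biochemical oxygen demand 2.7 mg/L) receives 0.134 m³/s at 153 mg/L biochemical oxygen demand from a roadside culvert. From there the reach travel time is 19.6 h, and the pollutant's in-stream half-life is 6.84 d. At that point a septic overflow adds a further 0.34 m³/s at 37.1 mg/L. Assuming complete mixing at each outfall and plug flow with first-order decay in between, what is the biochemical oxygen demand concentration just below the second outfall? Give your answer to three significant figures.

15.1 mg/L

Mixed concentration C = ΣQC/ΣQ = (1.920·2.700 + 0.1340·153.0) / 2.054 = 25.69/2.054 = 12.51 mg/L; combined flow 2.054 m³/s.
Half-life 6.84 d → k = ln 2 / 6.84 = 0.1013 d⁻¹.
Applying C = C₀e^(−kt): 12.51 × 0.9206 = 11.51 mg/L.
Second outfall: C = (2.054·11.51 + 0.3400·37.10)/2.394 = 15.15 mg/L.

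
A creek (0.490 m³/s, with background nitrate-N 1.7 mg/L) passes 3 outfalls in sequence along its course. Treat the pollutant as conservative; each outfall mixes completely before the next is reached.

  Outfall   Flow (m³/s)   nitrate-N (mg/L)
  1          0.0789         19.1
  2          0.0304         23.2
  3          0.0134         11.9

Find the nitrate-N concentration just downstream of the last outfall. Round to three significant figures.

5.23 mg/L

Outfall 1: combined Q = 0.5689 m³/s; C = (0.4900·1.700 + 0.07890·19.10)/0.5689 = 4.113 mg/L.
Outfall 2: combined Q = 0.5993 m³/s; C = (0.5689·4.113 + 0.03040·23.20)/0.5993 = 5.081 mg/L.
Outfall 3: combined Q = 0.6127 m³/s; C = (0.5993·5.081 + 0.01340·11.90)/0.6127 = 5.231 mg/L.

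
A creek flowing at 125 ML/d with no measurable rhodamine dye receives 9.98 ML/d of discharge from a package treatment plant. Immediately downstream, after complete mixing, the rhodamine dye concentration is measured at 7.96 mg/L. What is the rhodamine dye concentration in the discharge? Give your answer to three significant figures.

Mass balance: 125.0·0 + 9.980·Cₑ = 135.0·7.960
→ Cₑ = (135.0·7.960 − 125.0·0) / 9.980 = 107.7 mg/L.

108 mg/L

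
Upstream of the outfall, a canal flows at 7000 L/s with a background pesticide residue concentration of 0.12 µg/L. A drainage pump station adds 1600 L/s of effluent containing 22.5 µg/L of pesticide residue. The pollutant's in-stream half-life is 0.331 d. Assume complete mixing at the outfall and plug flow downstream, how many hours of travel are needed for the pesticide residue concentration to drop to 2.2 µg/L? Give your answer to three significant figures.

Mass balance: C = (7000·0.1200 + 1600·22.50) / 8600 = 36840/8600 = 4.284 µg/L.
Half-life 0.331 d → k = ln 2 / 0.331 = 2.094 d⁻¹.
4.284·exp(−k·t) = 2.2 → t = ln(4.284/2.2)/k = 27490 s = 7.637 h.

7.64 h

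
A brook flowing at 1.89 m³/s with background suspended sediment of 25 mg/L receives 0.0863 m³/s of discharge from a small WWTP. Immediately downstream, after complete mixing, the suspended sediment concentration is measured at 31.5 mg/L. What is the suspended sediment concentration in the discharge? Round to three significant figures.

174 mg/L

Mass balance: 1.890·25.00 + 0.08630·Cₑ = 1.976·31.50
→ Cₑ = (1.976·31.50 − 1.890·25.00) / 0.08630 = 173.9 mg/L.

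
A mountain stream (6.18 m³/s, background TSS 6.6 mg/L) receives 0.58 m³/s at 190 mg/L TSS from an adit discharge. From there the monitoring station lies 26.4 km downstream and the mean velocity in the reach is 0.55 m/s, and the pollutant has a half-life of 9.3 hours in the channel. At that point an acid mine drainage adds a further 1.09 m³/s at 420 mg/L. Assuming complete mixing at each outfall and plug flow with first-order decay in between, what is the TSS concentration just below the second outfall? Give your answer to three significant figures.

65.4 mg/L

After mixing, C = (6.180·6.600 + 0.5800·190.0) / 6.760 = 151.0/6.760 = 22.34 mg/L; combined flow 6.760 m³/s.
Travel time t = 26.4·1000 / 0.55 = 48000 s = 13.33 h.
Half-life 9.3 h → k = ln 2 / 9.3 = 0.07453 h⁻¹ = 1.789 d⁻¹.
Applying C = C₀e^(−kt): 22.34 × 0.3702 = 8.268 mg/L.
At the second outfall, C = (6.760·8.268 + 1.090·420.0) / (6.760 + 1.090) = 65.44 mg/L.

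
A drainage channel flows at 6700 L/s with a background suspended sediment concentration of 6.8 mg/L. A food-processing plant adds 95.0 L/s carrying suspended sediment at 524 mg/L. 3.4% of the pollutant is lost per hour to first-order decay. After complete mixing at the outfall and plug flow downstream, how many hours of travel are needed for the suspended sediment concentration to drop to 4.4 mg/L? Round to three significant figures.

Flow-weighted average: C = (6700·6.800 + 95.00·524.0) / 6795 = 95340/6795 = 14.03 mg/L.
3.4%/h lost → k = −ln(1 − 0.034) = 0.03459 h⁻¹.
14.03·exp(−k·t) = 4.4 → t = ln(14.03/4.4)/k = 120700 s = 33.52 h.

33.5 h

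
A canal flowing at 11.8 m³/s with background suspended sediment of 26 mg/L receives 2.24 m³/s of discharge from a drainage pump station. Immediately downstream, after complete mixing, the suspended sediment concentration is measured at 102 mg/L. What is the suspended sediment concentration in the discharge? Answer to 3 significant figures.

Mass balance: 11.80·26.00 + 2.240·Cₑ = 14.04·102.0
→ Cₑ = (14.04·102.0 − 11.80·26.00) / 2.240 = 502.4 mg/L.

502 mg/L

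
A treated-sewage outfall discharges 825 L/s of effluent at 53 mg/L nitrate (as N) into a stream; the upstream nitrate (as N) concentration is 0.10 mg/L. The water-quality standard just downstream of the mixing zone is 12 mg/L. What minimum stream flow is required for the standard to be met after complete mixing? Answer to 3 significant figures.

Set C_mix = 12: (Q·0.1000 + 825.0·53.00) / (Q + 825.0) = 12
→ Q = 825.0·(53.00 − 12)/(12 − 0.1000) = 2842 L/s.

2840 L/s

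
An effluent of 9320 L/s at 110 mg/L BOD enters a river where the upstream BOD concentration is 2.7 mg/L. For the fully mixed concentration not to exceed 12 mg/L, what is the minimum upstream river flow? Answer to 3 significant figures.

98200 L/s

Set C_mix = 12: (Q·2.700 + 9320·110.0) / (Q + 9320) = 12
→ Q = 9320·(110.0 − 12)/(12 − 2.700) = 98210 L/s.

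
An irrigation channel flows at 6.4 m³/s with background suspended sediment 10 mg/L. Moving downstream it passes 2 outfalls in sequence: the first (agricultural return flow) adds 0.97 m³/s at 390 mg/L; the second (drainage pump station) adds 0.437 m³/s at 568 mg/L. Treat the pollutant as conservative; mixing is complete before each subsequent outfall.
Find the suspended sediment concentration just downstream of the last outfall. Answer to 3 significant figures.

After outfall 1: Q = 6.400 + 0.9700 = 7.370 m³/s; C = (6.400·10.00 + 0.9700·390.0)/7.370 = 60.01 mg/L.
After outfall 2: Q = 7.370 + 0.4370 = 7.807 m³/s; C = (7.370·60.01 + 0.4370·568.0)/7.807 = 88.45 mg/L.

88.4 mg/L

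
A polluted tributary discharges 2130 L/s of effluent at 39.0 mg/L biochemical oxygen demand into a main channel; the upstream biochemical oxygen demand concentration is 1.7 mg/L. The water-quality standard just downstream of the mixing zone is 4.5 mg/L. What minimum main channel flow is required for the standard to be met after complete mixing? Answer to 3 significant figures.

Set C_mix = 4.5: (Q·1.700 + 2130·39.00) / (Q + 2130) = 4.5
→ Q = 2130·(39.00 − 4.5)/(4.5 − 1.700) = 26240 L/s.

26200 L/s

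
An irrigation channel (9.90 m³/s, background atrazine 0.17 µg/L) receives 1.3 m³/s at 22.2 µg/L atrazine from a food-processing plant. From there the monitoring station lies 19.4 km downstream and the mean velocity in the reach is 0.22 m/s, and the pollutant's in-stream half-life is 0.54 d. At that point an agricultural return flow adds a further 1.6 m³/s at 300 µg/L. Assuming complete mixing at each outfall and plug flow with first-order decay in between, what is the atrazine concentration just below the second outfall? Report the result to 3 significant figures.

38.1 µg/L

Flow-weighted average: C = (9.900·0.1700 + 1.300·22.20) / 11.20 = 30.54/11.20 = 2.727 µg/L; combined flow 11.20 m³/s.
Travel time t = 19.4·1000 / 0.22 = 88180 s = 24.49 h.
Half-life 0.54 d → k = ln 2 / 0.54 = 1.284 d⁻¹.
Decay over the reach: 2.727·exp(−kt) = 2.727·0.2698 = 0.7358 µg/L.
Second outfall: C = (11.20·0.7358 + 1.600·300.0)/12.80 = 38.14 µg/L.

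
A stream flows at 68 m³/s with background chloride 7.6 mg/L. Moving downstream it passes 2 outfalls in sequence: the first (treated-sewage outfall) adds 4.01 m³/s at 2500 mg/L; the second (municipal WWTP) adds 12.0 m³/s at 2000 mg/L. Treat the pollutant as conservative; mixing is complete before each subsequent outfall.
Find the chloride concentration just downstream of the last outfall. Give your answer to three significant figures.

Below outfall 1: Q → 72.01 m³/s, C = (68.00·7.600 + 4.010·2500)/72.01 = 146.4 mg/L.
Below outfall 2: Q → 84.01 m³/s, C = (72.01·146.4 + 12.00·2000)/84.01 = 411.2 mg/L.

411 mg/L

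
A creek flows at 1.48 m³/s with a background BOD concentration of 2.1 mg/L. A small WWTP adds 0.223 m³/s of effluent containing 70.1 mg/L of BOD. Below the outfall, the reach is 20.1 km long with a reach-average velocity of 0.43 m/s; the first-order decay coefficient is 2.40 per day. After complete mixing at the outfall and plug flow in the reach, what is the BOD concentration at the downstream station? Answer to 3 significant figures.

3.00 mg/L

Mass balance: C = (1.480·2.100 + 0.2230·70.10) / 1.703 = 18.74/1.703 = 11.00 mg/L.
Travel time t = 20.1·1000 / 0.43 = 46740 s = 12.98 h.
Decay over the reach: 11.00·exp(−kt) = 11.00·0.2730 = 3.004 mg/L.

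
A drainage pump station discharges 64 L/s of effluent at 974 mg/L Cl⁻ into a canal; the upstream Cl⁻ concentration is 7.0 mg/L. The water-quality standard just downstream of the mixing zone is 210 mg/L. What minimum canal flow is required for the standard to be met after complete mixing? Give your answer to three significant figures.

241 L/s

Set C_mix = 210: (Q·7.000 + 64.00·974.0) / (Q + 64.00) = 210
→ Q = 64.00·(974.0 − 210)/(210 − 7.000) = 240.9 L/s.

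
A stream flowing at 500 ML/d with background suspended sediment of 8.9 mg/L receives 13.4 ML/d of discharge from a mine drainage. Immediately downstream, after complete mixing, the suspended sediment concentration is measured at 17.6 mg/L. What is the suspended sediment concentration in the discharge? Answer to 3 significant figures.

Mass balance: 500.0·8.900 + 13.40·Cₑ = 513.4·17.60
→ Cₑ = (513.4·17.60 − 500.0·8.900) / 13.40 = 342.2 mg/L.

342 mg/L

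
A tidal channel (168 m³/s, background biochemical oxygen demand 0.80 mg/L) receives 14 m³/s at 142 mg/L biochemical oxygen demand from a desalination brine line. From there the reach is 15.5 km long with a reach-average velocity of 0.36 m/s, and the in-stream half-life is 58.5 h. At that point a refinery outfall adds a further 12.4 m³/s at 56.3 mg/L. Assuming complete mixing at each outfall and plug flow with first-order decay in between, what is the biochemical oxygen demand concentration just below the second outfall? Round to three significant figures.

13.1 mg/L

Mixed concentration C = ΣQC/ΣQ = (168.0·0.8000 + 14.00·142.0) / 182.0 = 2122/182.0 = 11.66 mg/L; combined flow 182.0 m³/s.
Travel time t = 15.5·1000 / 0.36 = 43060 s = 11.96 h.
Half-life 58.5 h → k = ln 2 / 58.5 = 0.01185 h⁻¹ = 0.2844 d⁻¹.
First-order decay: C = 11.66·exp(−k·t) = 11.66·0.8679 = 10.12 mg/L.
Second outfall: C = (182.0·10.12 + 12.40·56.30)/194.4 = 13.07 mg/L.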